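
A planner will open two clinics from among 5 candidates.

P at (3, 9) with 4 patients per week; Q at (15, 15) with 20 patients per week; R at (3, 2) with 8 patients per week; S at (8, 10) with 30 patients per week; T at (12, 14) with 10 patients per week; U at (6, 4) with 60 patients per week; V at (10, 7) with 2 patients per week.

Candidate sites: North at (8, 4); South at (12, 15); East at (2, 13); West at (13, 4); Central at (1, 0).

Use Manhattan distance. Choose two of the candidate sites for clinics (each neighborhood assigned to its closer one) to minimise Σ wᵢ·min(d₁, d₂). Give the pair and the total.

Evaluate every pair (each demand assigned to the nearer of the two):
  {North, South}: total = 476
  {North, West}: total = 776
  {North, East}: total = 796
  {North, Central}: total = 882
  {South, West}: total = 928
  {South, Central}: total = 976
  {East, West}: total = 1188
  {West, Central}: total = 1208
  {South, East}: total = 1256
  {East, Central}: total = 1300
Best pair: {North, South} with total 476.

{North, South}, total 476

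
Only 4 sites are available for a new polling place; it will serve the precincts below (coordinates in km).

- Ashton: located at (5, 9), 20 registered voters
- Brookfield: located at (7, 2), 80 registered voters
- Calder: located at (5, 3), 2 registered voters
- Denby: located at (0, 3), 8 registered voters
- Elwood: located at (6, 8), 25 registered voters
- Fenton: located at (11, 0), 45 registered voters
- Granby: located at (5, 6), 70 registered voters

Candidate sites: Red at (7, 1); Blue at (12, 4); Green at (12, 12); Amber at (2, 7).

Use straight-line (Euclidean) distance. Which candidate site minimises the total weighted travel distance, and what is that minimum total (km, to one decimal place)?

Total weighted distance at each candidate:
  Red (7, 1): total = 1048.1
  Blue (12, 4): total = 1588.8
  Green (12, 12): total = 2557.1
  Amber (2, 7): total = 1521.1
Minimum is at Red with total 1048.1 km.

Red, total 1048.1 km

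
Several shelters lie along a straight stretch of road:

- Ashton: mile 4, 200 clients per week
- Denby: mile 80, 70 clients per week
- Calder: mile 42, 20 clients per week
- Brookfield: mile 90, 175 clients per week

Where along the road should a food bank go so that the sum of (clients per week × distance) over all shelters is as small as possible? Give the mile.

x = 80

For a sum of weighted absolute distances on a line, the optimum is the weighted median (not the mean). Total weight W = 465; half-weight = 232.5.
Sort by position and accumulate weight:
  mile 4 (Ashton, w=200) → cum 200
  mile 42 (Calder, w=20) → cum 220
  mile 80 (Denby, w=70) → cum 290  ≥ 232.5 → median here
  mile 90 (Brookfield, w=175) → cum 465
Optimal location: mile 80.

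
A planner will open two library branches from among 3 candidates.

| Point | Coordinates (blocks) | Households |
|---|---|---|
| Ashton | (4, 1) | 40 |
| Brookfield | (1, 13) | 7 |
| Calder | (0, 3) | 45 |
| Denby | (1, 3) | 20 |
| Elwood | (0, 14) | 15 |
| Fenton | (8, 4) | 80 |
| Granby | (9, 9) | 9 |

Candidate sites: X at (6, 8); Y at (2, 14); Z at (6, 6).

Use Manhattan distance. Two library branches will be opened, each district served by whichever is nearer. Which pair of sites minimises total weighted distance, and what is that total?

Evaluate every pair (each demand assigned to the nearer of the two):
  {Y, Z}: total = 1263
  {X, Z}: total = 1451
  {X, Y}: total = 1615
Best pair: {Y, Z} with total 1263.

{Y, Z}, total 1263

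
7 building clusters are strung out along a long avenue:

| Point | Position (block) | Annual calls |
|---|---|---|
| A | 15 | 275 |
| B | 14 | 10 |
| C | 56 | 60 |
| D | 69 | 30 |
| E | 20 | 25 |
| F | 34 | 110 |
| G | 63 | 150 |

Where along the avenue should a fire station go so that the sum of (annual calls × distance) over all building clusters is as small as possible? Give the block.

For a sum of weighted absolute distances on a line, the optimum is the weighted median (not the mean). Total weight W = 660; half-weight = 330.
Sort by position and accumulate weight:
  block 14 (B, w=10) → cum 10
  block 15 (A, w=275) → cum 285
  block 20 (E, w=25) → cum 310
  block 34 (F, w=110) → cum 420  ≥ 330 → median here
  block 56 (C, w=60) → cum 480
  block 63 (G, w=150) → cum 630
  block 69 (D, w=30) → cum 660
Optimal location: block 34.

x = 34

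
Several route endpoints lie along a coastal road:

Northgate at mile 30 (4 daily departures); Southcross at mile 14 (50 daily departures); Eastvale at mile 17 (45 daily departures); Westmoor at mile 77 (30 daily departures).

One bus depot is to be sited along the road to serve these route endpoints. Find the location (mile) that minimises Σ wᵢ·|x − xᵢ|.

x = 17

For a sum of weighted absolute distances on a line, the optimum is the weighted median (not the mean). Total weight W = 129; half-weight = 64.5.
Sort by position and accumulate weight:
  mile 14 (Southcross, w=50) → cum 50
  mile 17 (Eastvale, w=45) → cum 95  ≥ 64.5 → median here
  mile 30 (Northgate, w=4) → cum 99
  mile 77 (Westmoor, w=30) → cum 129
Optimal location: mile 17.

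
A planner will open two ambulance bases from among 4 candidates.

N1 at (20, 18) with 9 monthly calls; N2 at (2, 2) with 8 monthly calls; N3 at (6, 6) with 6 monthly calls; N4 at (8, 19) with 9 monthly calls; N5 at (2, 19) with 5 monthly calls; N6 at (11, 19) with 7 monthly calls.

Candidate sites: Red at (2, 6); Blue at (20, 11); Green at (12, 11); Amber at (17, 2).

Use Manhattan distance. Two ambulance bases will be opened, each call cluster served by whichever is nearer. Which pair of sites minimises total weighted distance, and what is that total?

Evaluate every pair (each demand assigned to the nearer of the two):
  {Red, Green}: total = 427
  {Red, Blue}: total = 474
  {Blue, Green}: total = 542
  {Green, Amber}: total = 582
  {Red, Amber}: total = 617
  {Blue, Amber}: total = 702
Best pair: {Red, Green} with total 427.

{Red, Green}, total 427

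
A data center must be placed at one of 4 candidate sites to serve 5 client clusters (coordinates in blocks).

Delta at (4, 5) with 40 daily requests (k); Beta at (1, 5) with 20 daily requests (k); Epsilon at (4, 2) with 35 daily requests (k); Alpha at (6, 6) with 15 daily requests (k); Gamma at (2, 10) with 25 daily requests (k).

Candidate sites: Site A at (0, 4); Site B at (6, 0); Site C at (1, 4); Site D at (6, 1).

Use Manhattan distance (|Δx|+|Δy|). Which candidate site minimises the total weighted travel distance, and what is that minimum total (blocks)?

Site C, total 635 blocks

Total weighted distance at each candidate:
  Site A (0, 4): total = 770
  Site B (6, 0): total = 1060
  Site C (1, 4): total = 635
  Site D (6, 1): total = 925
Minimum is at Site C with total 635 blocks.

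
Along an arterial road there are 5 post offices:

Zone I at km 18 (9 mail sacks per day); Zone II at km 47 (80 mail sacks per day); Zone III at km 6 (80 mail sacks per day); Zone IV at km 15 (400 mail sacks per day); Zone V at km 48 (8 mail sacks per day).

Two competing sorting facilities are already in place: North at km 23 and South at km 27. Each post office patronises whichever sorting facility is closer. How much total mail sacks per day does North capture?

The indifferent point is the midpoint (23+27)/2 = 25; post offices left of it (closer to North at 23) go to North, those right go to South.
  Zone III at 6 (w=80) → North
  Zone IV at 15 (w=400) → North
  Zone I at 18 (w=9) → North
  Zone II at 47 (w=80) → South
  Zone V at 48 (w=8) → South
North captures 489; South captures 88.

489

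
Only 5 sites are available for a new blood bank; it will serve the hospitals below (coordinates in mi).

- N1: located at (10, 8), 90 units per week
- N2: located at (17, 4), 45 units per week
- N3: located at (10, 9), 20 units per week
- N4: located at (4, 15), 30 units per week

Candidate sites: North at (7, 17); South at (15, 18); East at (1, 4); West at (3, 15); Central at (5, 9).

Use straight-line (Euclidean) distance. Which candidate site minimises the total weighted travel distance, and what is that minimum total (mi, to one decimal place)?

Central, total 1326.4 mi

Total weighted distance at each candidate:
  North (7, 17): total = 1870.9
  South (15, 18): total = 2190.6
  East (1, 4): total = 2154.4
  West (3, 15): total = 1906.5
  Central (5, 9): total = 1326.4
Minimum is at Central with total 1326.4 mi.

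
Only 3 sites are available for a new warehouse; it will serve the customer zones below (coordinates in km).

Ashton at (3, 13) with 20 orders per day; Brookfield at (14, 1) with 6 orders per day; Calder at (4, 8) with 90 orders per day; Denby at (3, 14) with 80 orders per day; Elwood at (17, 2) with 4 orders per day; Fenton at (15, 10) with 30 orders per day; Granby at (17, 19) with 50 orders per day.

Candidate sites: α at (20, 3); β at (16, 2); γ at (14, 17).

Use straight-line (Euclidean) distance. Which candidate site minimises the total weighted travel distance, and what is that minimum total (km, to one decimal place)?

γ, total 2906.7 km

Total weighted distance at each candidate:
  α (20, 3): total = 4645.6
  β (16, 2): total = 4074.2
  γ (14, 17): total = 2906.7
Minimum is at γ with total 2906.7 km.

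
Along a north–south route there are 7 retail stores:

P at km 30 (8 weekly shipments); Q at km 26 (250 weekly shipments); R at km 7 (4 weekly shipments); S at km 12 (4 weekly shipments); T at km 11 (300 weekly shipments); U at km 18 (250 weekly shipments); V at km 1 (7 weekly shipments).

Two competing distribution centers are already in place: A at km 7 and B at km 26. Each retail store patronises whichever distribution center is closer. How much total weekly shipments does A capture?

The indifferent point is the midpoint (7+26)/2 = 16.5; retail stores left of it (closer to A at 7) go to A, those right go to B.
  V at 1 (w=7) → A
  R at 7 (w=4) → A
  T at 11 (w=300) → A
  S at 12 (w=4) → A
  U at 18 (w=250) → B
  Q at 26 (w=250) → B
  P at 30 (w=8) → B
A captures 315; B captures 508.

315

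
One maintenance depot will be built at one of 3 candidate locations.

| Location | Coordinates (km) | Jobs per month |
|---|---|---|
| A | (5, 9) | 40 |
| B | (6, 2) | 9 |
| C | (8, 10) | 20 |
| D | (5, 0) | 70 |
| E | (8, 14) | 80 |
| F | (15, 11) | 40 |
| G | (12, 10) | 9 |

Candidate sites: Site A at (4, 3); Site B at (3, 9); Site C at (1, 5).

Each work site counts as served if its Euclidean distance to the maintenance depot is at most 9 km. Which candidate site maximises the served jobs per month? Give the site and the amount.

Site B, covering 149

Coverage radius r = 9 km; a point is covered iff (Δx)²+(Δy)² ≤ 9² = 81.
  Site A (4, 3): covers {A, B, C, D} → 139
  Site B (3, 9): covers {A, B, C, E} → 149
  Site C (1, 5): covers {A, B, C, D} → 139
Maximum coverage at Site B: 149 jobs per month.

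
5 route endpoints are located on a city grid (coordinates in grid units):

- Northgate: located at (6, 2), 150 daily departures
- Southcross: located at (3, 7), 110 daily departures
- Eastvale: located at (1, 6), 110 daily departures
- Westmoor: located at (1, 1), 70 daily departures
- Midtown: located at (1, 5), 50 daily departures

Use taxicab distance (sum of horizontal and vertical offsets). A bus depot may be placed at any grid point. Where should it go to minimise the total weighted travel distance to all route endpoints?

Manhattan distance separates: Σwᵢ(|x−xᵢ|+|y−yᵢ|) = Σwᵢ|x−xᵢ| + Σwᵢ|y−yᵢ|, so x and y are optimised independently as 1-D weighted medians.
Total weight W = 490; half = 245.
x-coordinate, sorted with cumulative weight:
  x=1 (Eastvale, w=110) cum 110
  x=1 (Westmoor, w=70) cum 180
  x=1 (Midtown, w=50) cum 230
  x=3 (Southcross, w=110) cum 340  ← median
  x=6 (Northgate, w=150) cum 490
⇒ x* = 3
y-coordinate, sorted with cumulative weight:
  y=1 (Westmoor, w=70) cum 70
  y=2 (Northgate, w=150) cum 220
  y=5 (Midtown, w=50) cum 270  ← median
  y=6 (Eastvale, w=110) cum 380
  y=7 (Southcross, w=110) cum 490
⇒ y* = 5

(3, 5)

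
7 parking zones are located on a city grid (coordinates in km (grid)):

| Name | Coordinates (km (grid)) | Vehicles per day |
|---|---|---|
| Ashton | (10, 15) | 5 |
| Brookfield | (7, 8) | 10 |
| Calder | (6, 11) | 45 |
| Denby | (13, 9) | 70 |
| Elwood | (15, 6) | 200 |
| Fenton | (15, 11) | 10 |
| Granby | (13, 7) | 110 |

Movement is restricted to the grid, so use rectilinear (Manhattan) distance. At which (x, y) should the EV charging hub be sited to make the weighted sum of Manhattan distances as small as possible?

Manhattan distance separates: Σwᵢ(|x−xᵢ|+|y−yᵢ|) = Σwᵢ|x−xᵢ| + Σwᵢ|y−yᵢ|, so x and y are optimised independently as 1-D weighted medians.
Total weight W = 450; half = 225.
x-coordinate, sorted with cumulative weight:
  x=6 (Calder, w=45) cum 45
  x=7 (Brookfield, w=10) cum 55
  x=10 (Ashton, w=5) cum 60
  x=13 (Denby, w=70) cum 130
  x=13 (Granby, w=110) cum 240  ← median
  x=15 (Elwood, w=200) cum 440
  x=15 (Fenton, w=10) cum 450
⇒ x* = 13
y-coordinate, sorted with cumulative weight:
  y=6 (Elwood, w=200) cum 200
  y=7 (Granby, w=110) cum 310  ← median
  y=8 (Brookfield, w=10) cum 320
  y=9 (Denby, w=70) cum 390
  y=11 (Calder, w=45) cum 435
  y=11 (Fenton, w=10) cum 445
  y=15 (Ashton, w=5) cum 450
⇒ y* = 7

(13, 7)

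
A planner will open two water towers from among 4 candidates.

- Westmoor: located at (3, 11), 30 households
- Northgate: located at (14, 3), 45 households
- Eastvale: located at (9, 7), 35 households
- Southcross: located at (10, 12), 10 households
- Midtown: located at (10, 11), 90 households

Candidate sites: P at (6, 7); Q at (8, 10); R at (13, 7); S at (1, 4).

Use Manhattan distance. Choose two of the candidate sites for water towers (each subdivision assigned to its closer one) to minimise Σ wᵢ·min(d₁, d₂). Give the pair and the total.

Evaluate every pair (each demand assigned to the nearer of the two):
  {Q, R}: total = 855
  {P, Q}: total = 1135
  {Q, S}: total = 1215
  {P, R}: total = 1250
  {R, S}: total = 1345
  {P, S}: total = 1665
Best pair: {Q, R} with total 855.

{Q, R}, total 855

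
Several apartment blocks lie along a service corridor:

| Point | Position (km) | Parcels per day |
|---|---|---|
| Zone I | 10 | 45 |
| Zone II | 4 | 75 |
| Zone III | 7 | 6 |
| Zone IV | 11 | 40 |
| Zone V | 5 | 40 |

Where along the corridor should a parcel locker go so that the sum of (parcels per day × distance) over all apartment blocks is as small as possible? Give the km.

For a sum of weighted absolute distances on a line, the optimum is the weighted median (not the mean). Total weight W = 206; half-weight = 103.
Sort by position and accumulate weight:
  km 4 (Zone II, w=75) → cum 75
  km 5 (Zone V, w=40) → cum 115  ≥ 103 → median here
  km 7 (Zone III, w=6) → cum 121
  km 10 (Zone I, w=45) → cum 166
  km 11 (Zone IV, w=40) → cum 206
Optimal location: km 5.

x = 5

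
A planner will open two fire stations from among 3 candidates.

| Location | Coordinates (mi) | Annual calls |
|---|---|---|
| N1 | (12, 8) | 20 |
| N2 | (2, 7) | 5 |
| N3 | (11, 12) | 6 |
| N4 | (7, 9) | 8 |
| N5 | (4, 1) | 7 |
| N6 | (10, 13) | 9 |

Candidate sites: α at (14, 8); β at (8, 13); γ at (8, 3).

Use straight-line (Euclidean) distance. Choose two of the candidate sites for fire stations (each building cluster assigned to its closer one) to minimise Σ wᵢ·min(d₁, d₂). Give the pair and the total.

{α, β}, total 237.8

Evaluate every pair (each demand assigned to the nearer of the two):
  {α, β}: total = 237.8
  {α, γ}: total = 243.7
  {β, γ}: total = 265.4
Best pair: {α, β} with total 237.8.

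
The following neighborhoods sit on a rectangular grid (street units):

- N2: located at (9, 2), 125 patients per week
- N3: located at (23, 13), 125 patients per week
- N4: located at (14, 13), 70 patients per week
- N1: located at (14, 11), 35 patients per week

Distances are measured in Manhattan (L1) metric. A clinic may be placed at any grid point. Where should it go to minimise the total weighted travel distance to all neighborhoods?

(14, 13)

Manhattan distance separates: Σwᵢ(|x−xᵢ|+|y−yᵢ|) = Σwᵢ|x−xᵢ| + Σwᵢ|y−yᵢ|, so x and y are optimised independently as 1-D weighted medians.
Total weight W = 355; half = 177.5.
x-coordinate, sorted with cumulative weight:
  x=9 (N2, w=125) cum 125
  x=14 (N4, w=70) cum 195  ← median
  x=14 (N1, w=35) cum 230
  x=23 (N3, w=125) cum 355
⇒ x* = 14
y-coordinate, sorted with cumulative weight:
  y=2 (N2, w=125) cum 125
  y=11 (N1, w=35) cum 160
  y=13 (N3, w=125) cum 285  ← median
  y=13 (N4, w=70) cum 355
⇒ y* = 13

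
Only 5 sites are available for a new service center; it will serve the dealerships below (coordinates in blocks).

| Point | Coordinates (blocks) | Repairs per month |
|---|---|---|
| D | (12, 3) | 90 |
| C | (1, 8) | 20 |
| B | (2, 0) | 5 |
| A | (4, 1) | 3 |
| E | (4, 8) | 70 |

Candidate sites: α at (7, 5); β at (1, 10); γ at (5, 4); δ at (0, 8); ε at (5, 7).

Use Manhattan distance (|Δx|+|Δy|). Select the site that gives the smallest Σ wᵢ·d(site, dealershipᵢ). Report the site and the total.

Total weighted distance at each candidate:
  α (7, 5): total = 1301
  β (1, 10): total = 2101
  γ (5, 4): total = 1277
  δ (0, 8): total = 1913
  ε (5, 7): total = 1301
Minimum is at γ with total 1277 blocks.

γ, total 1277 blocks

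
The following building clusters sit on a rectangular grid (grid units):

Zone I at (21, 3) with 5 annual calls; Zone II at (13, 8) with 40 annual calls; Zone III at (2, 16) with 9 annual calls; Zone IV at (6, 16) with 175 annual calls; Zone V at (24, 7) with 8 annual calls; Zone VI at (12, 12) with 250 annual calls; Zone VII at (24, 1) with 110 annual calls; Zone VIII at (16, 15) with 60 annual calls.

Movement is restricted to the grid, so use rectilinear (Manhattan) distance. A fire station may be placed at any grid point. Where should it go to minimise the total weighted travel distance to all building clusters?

Manhattan distance separates: Σwᵢ(|x−xᵢ|+|y−yᵢ|) = Σwᵢ|x−xᵢ| + Σwᵢ|y−yᵢ|, so x and y are optimised independently as 1-D weighted medians.
Total weight W = 657; half = 328.5.
x-coordinate, sorted with cumulative weight:
  x=2 (Zone III, w=9) cum 9
  x=6 (Zone IV, w=175) cum 184
  x=12 (Zone VI, w=250) cum 434  ← median
  x=13 (Zone II, w=40) cum 474
  x=16 (Zone VIII, w=60) cum 534
  x=21 (Zone I, w=5) cum 539
  x=24 (Zone V, w=8) cum 547
  x=24 (Zone VII, w=110) cum 657
⇒ x* = 12
y-coordinate, sorted with cumulative weight:
  y=1 (Zone VII, w=110) cum 110
  y=3 (Zone I, w=5) cum 115
  y=7 (Zone V, w=8) cum 123
  y=8 (Zone II, w=40) cum 163
  y=12 (Zone VI, w=250) cum 413  ← median
  y=15 (Zone VIII, w=60) cum 473
  y=16 (Zone III, w=9) cum 482
  y=16 (Zone IV, w=175) cum 657
⇒ y* = 12

(12, 12)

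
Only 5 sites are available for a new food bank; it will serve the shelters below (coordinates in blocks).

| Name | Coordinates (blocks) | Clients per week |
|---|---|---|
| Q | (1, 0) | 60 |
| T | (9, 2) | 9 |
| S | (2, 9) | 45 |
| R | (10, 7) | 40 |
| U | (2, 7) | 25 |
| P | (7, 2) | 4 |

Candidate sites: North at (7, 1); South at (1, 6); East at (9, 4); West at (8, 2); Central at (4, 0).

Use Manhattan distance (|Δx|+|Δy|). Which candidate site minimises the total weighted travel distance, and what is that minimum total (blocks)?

Total weighted distance at each candidate:
  North (7, 1): total = 1671
  South (1, 6): total = 1138
  East (9, 4): total = 1704
  West (8, 2): total = 1693
  Central (4, 0): total = 1503
Minimum is at South with total 1138 blocks.

South, total 1138 blocks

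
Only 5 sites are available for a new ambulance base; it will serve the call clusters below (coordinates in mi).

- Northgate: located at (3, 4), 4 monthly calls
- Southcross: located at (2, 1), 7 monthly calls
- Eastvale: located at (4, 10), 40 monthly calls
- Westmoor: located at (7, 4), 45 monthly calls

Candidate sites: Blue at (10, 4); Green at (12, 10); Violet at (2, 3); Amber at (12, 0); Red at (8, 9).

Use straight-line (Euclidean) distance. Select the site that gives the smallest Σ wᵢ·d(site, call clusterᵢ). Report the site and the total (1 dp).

Red, total 492.7 mi

Total weighted distance at each candidate:
  Blue (10, 4): total = 562.2
  Green (12, 10): total = 808.9
  Violet (2, 3): total = 540.3
  Amber (12, 0): total = 910.1
  Red (8, 9): total = 492.7
Minimum is at Red with total 492.7 mi.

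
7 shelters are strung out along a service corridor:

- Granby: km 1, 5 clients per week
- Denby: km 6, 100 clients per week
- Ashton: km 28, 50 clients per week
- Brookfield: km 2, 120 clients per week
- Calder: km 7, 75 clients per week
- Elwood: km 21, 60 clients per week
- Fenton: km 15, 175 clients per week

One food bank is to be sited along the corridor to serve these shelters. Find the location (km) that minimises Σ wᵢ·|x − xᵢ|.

x = 7

For a sum of weighted absolute distances on a line, the optimum is the weighted median (not the mean). Total weight W = 585; half-weight = 292.5.
Sort by position and accumulate weight:
  km 1 (Granby, w=5) → cum 5
  km 2 (Brookfield, w=120) → cum 125
  km 6 (Denby, w=100) → cum 225
  km 7 (Calder, w=75) → cum 300  ≥ 292.5 → median here
  km 15 (Fenton, w=175) → cum 475
  km 21 (Elwood, w=60) → cum 535
  km 28 (Ashton, w=50) → cum 585
Optimal location: km 7.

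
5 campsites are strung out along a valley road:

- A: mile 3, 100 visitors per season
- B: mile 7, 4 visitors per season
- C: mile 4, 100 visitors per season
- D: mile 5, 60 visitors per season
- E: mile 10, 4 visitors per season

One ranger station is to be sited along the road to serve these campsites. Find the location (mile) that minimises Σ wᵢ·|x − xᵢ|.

x = 4

For a sum of weighted absolute distances on a line, the optimum is the weighted median (not the mean). Total weight W = 268; half-weight = 134.
Sort by position and accumulate weight:
  mile 3 (A, w=100) → cum 100
  mile 4 (C, w=100) → cum 200  ≥ 134 → median here
  mile 5 (D, w=60) → cum 260
  mile 7 (B, w=4) → cum 264
  mile 10 (E, w=4) → cum 268
Optimal location: mile 4.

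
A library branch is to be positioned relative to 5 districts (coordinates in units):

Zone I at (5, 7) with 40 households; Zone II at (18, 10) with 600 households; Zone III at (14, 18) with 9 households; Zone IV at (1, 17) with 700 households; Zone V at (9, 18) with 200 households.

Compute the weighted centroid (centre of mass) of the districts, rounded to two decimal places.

(8.80, 14.17)

The minimiser of Σwᵢ‖p−pᵢ‖² is the weighted centroid p* = (Σwᵢpᵢ)/(Σwᵢ).
Σwᵢ = 1549.
Σwᵢxᵢ = 40·5 + 600·18 + 9·14 + 700·1 + 200·9 = 13626.
Σwᵢyᵢ = 40·7 + 600·10 + 9·18 + 700·17 + 200·18 = 21942.
x* = 13626/1549 = 8.80, y* = 21942/1549 = 14.17.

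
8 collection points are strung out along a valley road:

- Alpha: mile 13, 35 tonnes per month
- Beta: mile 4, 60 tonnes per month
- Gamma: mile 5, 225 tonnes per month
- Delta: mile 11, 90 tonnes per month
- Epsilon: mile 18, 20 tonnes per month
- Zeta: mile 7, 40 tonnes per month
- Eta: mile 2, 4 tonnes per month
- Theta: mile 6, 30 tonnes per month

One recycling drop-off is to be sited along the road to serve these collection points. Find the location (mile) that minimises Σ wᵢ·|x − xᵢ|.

For a sum of weighted absolute distances on a line, the optimum is the weighted median (not the mean). Total weight W = 504; half-weight = 252.
Sort by position and accumulate weight:
  mile 2 (Eta, w=4) → cum 4
  mile 4 (Beta, w=60) → cum 64
  mile 5 (Gamma, w=225) → cum 289  ≥ 252 → median here
  mile 6 (Theta, w=30) → cum 319
  mile 7 (Zeta, w=40) → cum 359
  mile 11 (Delta, w=90) → cum 449
  mile 13 (Alpha, w=35) → cum 484
  mile 18 (Epsilon, w=20) → cum 504
Optimal location: mile 5.

x = 5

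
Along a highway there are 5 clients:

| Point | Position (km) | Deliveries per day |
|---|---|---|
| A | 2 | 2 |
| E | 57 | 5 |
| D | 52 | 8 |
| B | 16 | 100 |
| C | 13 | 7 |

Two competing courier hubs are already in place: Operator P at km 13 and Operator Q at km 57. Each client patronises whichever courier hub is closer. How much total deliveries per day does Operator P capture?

109

The indifferent point is the midpoint (13+57)/2 = 35; clients left of it (closer to Operator P at 13) go to Operator P, those right go to Operator Q.
  A at 2 (w=2) → Operator P
  C at 13 (w=7) → Operator P
  B at 16 (w=100) → Operator P
  D at 52 (w=8) → Operator Q
  E at 57 (w=5) → Operator Q
Operator P captures 109; Operator Q captures 13.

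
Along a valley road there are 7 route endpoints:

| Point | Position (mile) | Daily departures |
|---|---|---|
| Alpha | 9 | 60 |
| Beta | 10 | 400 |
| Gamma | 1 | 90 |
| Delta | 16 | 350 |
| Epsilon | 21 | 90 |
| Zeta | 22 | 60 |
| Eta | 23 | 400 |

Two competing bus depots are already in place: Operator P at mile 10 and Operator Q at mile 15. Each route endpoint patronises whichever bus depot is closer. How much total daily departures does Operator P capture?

The indifferent point is the midpoint (10+15)/2 = 12.5; route endpoints left of it (closer to Operator P at 10) go to Operator P, those right go to Operator Q.
  Gamma at 1 (w=90) → Operator P
  Alpha at 9 (w=60) → Operator P
  Beta at 10 (w=400) → Operator P
  Delta at 16 (w=350) → Operator Q
  Epsilon at 21 (w=90) → Operator Q
  Zeta at 22 (w=60) → Operator Q
  Eta at 23 (w=400) → Operator Q
Operator P captures 550; Operator Q captures 900.

550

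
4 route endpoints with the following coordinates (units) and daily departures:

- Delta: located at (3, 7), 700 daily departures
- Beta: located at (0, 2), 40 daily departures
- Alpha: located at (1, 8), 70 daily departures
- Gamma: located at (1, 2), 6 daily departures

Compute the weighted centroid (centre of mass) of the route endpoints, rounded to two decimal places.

The minimiser of Σwᵢ‖p−pᵢ‖² is the weighted centroid p* = (Σwᵢpᵢ)/(Σwᵢ).
Σwᵢ = 816.
Σwᵢxᵢ = 700·3 + 40·0 + 70·1 + 6·1 = 2176.
Σwᵢyᵢ = 700·7 + 40·2 + 70·8 + 6·2 = 5552.
x* = 2176/816 = 2.67, y* = 5552/816 = 6.80.

(2.67, 6.80)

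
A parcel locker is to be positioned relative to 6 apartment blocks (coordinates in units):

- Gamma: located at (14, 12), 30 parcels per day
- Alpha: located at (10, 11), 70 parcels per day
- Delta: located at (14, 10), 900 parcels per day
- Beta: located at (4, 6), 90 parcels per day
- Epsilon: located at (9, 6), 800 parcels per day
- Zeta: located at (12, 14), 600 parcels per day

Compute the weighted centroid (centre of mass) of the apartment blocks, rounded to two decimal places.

The minimiser of Σwᵢ‖p−pᵢ‖² is the weighted centroid p* = (Σwᵢpᵢ)/(Σwᵢ).
Σwᵢ = 2490.
Σwᵢxᵢ = 30·14 + 70·10 + 900·14 + 90·4 + 800·9 + 600·12 = 28480.
Σwᵢyᵢ = 30·12 + 70·11 + 900·10 + 90·6 + 800·6 + 600·14 = 23870.
x* = 28480/2490 = 11.44, y* = 23870/2490 = 9.59.

(11.44, 9.59)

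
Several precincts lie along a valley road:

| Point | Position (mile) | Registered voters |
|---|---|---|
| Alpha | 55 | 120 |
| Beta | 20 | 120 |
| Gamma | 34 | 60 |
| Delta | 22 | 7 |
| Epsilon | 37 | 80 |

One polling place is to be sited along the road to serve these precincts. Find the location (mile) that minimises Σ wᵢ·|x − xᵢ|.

For a sum of weighted absolute distances on a line, the optimum is the weighted median (not the mean). Total weight W = 387; half-weight = 193.5.
Sort by position and accumulate weight:
  mile 20 (Beta, w=120) → cum 120
  mile 22 (Delta, w=7) → cum 127
  mile 34 (Gamma, w=60) → cum 187
  mile 37 (Epsilon, w=80) → cum 267  ≥ 193.5 → median here
  mile 55 (Alpha, w=120) → cum 387
Optimal location: mile 37.

x = 37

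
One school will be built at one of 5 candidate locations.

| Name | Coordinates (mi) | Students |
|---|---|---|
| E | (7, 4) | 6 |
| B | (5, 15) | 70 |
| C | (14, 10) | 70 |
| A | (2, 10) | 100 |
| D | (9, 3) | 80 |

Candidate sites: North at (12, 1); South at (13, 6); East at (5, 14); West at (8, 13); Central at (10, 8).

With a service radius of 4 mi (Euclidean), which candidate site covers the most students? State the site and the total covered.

North, covering 80

Coverage radius r = 4 mi; a point is covered iff (Δx)²+(Δy)² ≤ 4² = 16.
  North (12, 1): covers {D} → 80
  South (13, 6): covers {none} → 0
  East (5, 14): covers {B} → 70
  West (8, 13): covers {B} → 70
  Central (10, 8): covers {none} → 0
Maximum coverage at North: 80 students.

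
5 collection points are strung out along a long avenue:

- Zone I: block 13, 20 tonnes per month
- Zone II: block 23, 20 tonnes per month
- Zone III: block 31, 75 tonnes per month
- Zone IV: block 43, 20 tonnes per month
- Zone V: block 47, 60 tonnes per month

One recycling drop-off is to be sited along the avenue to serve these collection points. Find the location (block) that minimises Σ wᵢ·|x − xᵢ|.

For a sum of weighted absolute distances on a line, the optimum is the weighted median (not the mean). Total weight W = 195; half-weight = 97.5.
Sort by position and accumulate weight:
  block 13 (Zone I, w=20) → cum 20
  block 23 (Zone II, w=20) → cum 40
  block 31 (Zone III, w=75) → cum 115  ≥ 97.5 → median here
  block 43 (Zone IV, w=20) → cum 135
  block 47 (Zone V, w=60) → cum 195
Optimal location: block 31.

x = 31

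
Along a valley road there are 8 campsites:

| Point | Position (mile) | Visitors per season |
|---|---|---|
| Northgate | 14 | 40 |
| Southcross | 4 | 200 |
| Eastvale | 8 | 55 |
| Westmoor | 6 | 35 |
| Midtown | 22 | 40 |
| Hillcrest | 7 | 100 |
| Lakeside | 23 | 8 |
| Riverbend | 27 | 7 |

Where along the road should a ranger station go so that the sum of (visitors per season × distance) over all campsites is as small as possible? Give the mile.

x = 7

For a sum of weighted absolute distances on a line, the optimum is the weighted median (not the mean). Total weight W = 485; half-weight = 242.5.
Sort by position and accumulate weight:
  mile 4 (Southcross, w=200) → cum 200
  mile 6 (Westmoor, w=35) → cum 235
  mile 7 (Hillcrest, w=100) → cum 335  ≥ 242.5 → median here
  mile 8 (Eastvale, w=55) → cum 390
  mile 14 (Northgate, w=40) → cum 430
  mile 22 (Midtown, w=40) → cum 470
  mile 23 (Lakeside, w=8) → cum 478
  mile 27 (Riverbend, w=7) → cum 485
Optimal location: mile 7.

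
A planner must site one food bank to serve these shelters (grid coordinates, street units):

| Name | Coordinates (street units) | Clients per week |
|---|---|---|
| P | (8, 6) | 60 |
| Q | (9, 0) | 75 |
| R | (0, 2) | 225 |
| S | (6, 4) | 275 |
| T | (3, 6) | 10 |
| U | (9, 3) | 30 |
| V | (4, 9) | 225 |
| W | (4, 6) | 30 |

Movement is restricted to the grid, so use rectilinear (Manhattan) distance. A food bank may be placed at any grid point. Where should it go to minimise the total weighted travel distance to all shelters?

Manhattan distance separates: Σwᵢ(|x−xᵢ|+|y−yᵢ|) = Σwᵢ|x−xᵢ| + Σwᵢ|y−yᵢ|, so x and y are optimised independently as 1-D weighted medians.
Total weight W = 930; half = 465.
x-coordinate, sorted with cumulative weight:
  x=0 (R, w=225) cum 225
  x=3 (T, w=10) cum 235
  x=4 (V, w=225) cum 460
  x=4 (W, w=30) cum 490  ← median
  x=6 (S, w=275) cum 765
  x=8 (P, w=60) cum 825
  x=9 (Q, w=75) cum 900
  x=9 (U, w=30) cum 930
⇒ x* = 4
y-coordinate, sorted with cumulative weight:
  y=0 (Q, w=75) cum 75
  y=2 (R, w=225) cum 300
  y=3 (U, w=30) cum 330
  y=4 (S, w=275) cum 605  ← median
  y=6 (P, w=60) cum 665
  y=6 (T, w=10) cum 675
  y=6 (W, w=30) cum 705
  y=9 (V, w=225) cum 930
⇒ y* = 4

(4, 4)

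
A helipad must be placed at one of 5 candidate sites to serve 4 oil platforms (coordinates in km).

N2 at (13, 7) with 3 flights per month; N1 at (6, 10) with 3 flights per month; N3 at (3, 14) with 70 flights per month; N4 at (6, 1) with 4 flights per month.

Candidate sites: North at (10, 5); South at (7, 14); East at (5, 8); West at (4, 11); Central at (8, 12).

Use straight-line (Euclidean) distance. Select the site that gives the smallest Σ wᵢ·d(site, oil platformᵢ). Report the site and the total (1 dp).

Total weighted distance at each candidate:
  North (10, 5): total = 850.8
  South (7, 14): total = 372.2
  East (5, 8): total = 501.9
  West (4, 11): total = 298.4
  Central (8, 12): total = 451.4
Minimum is at West with total 298.4 km.

West, total 298.4 km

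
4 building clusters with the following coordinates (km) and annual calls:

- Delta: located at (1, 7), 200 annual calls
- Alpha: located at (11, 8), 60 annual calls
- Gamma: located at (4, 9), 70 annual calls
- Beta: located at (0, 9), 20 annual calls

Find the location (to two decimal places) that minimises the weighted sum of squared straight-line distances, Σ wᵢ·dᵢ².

The minimiser of Σwᵢ‖p−pᵢ‖² is the weighted centroid p* = (Σwᵢpᵢ)/(Σwᵢ).
Σwᵢ = 350.
Σwᵢxᵢ = 200·1 + 60·11 + 70·4 + 20·0 = 1140.
Σwᵢyᵢ = 200·7 + 60·8 + 70·9 + 20·9 = 2690.
x* = 1140/350 = 3.26, y* = 2690/350 = 7.69.

(3.26, 7.69)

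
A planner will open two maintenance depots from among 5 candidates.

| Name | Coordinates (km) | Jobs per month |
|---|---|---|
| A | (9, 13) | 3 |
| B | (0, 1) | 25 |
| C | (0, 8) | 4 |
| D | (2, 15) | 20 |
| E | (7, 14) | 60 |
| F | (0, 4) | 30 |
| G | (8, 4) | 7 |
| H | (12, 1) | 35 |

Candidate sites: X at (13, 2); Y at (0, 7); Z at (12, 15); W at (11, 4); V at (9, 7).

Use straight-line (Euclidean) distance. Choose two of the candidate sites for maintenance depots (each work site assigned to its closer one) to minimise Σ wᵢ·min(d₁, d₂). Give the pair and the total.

Evaluate every pair (each demand assigned to the nearer of the two):
  {Y, V}: total = 1120.7
  {X, Y}: total = 1122.5
  {Y, W}: total = 1162.2
  {Y, Z}: total = 1255.1
  {Z, W}: total = 1310.3
  {X, V}: total = 1330.3
  {Z, V}: total = 1364.9
  {X, Z}: total = 1380.1
  {W, V}: total = 1390.3
  {X, W}: total = 1690.5
Best pair: {Y, V} with total 1120.7.

{Y, V}, total 1120.7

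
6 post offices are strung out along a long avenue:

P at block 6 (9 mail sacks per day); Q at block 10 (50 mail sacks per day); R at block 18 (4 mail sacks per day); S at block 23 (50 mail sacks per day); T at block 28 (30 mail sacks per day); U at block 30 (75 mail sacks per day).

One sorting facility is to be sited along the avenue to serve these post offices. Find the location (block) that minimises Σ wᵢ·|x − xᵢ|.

x = 23

For a sum of weighted absolute distances on a line, the optimum is the weighted median (not the mean). Total weight W = 218; half-weight = 109.
Sort by position and accumulate weight:
  block 6 (P, w=9) → cum 9
  block 10 (Q, w=50) → cum 59
  block 18 (R, w=4) → cum 63
  block 23 (S, w=50) → cum 113  ≥ 109 → median here
  block 28 (T, w=30) → cum 143
  block 30 (U, w=75) → cum 218
Optimal location: block 23.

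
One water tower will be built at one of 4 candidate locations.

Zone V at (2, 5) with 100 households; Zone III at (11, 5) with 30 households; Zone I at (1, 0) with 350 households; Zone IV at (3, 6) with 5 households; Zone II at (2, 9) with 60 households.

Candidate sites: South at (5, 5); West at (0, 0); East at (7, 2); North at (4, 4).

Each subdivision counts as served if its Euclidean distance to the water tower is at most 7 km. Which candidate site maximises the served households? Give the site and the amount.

Coverage radius r = 7 km; a point is covered iff (Δx)²+(Δy)² ≤ 7² = 49.
  South (5, 5): covers {Zone V, Zone III, Zone I, Zone IV, Zone II} → 545
  West (0, 0): covers {Zone V, Zone I, Zone IV} → 455
  East (7, 2): covers {Zone V, Zone III, Zone I, Zone IV} → 485
  North (4, 4): covers {Zone V, Zone I, Zone IV, Zone II} → 515
Maximum coverage at South: 545 households.

South, covering 545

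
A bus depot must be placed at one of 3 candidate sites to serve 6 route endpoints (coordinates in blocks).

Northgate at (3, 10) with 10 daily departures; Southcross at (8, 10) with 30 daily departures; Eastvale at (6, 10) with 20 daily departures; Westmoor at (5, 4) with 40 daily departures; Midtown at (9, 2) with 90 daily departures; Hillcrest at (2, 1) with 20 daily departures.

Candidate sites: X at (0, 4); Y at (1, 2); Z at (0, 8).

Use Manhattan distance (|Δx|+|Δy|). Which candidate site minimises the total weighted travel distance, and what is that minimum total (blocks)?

Total weighted distance at each candidate:
  X (0, 4): total = 2040
  Y (1, 2): total = 1810
  Z (0, 8): total = 2400
Minimum is at Y with total 1810 blocks.

Y, total 1810 blocks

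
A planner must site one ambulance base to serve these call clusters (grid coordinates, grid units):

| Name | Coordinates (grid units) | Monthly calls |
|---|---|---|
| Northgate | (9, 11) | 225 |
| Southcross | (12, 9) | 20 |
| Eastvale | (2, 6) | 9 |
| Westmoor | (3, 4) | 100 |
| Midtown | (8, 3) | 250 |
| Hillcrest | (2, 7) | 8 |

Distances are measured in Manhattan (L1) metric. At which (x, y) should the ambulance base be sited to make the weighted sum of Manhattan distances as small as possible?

(8, 4)

Manhattan distance separates: Σwᵢ(|x−xᵢ|+|y−yᵢ|) = Σwᵢ|x−xᵢ| + Σwᵢ|y−yᵢ|, so x and y are optimised independently as 1-D weighted medians.
Total weight W = 612; half = 306.
x-coordinate, sorted with cumulative weight:
  x=2 (Eastvale, w=9) cum 9
  x=2 (Hillcrest, w=8) cum 17
  x=3 (Westmoor, w=100) cum 117
  x=8 (Midtown, w=250) cum 367  ← median
  x=9 (Northgate, w=225) cum 592
  x=12 (Southcross, w=20) cum 612
⇒ x* = 8
y-coordinate, sorted with cumulative weight:
  y=3 (Midtown, w=250) cum 250
  y=4 (Westmoor, w=100) cum 350  ← median
  y=6 (Eastvale, w=9) cum 359
  y=7 (Hillcrest, w=8) cum 367
  y=9 (Southcross, w=20) cum 387
  y=11 (Northgate, w=225) cum 612
⇒ y* = 4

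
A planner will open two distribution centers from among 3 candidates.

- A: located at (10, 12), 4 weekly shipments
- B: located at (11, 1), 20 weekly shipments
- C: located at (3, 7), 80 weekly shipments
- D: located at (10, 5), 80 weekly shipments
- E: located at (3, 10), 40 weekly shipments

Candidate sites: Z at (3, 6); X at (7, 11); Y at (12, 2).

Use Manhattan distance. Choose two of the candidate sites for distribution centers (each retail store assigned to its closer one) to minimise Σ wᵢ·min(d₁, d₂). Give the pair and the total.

Evaluate every pair (each demand assigned to the nearer of the two):
  {Z, Y}: total = 728
  {Z, X}: total = 1156
  {X, Y}: total = 1296
Best pair: {Z, Y} with total 728.

{Z, Y}, total 728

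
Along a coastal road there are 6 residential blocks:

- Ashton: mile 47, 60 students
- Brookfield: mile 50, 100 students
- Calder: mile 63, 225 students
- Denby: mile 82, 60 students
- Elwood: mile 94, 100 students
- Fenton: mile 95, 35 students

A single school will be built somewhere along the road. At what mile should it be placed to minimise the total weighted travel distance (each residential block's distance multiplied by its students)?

For a sum of weighted absolute distances on a line, the optimum is the weighted median (not the mean). Total weight W = 580; half-weight = 290.
Sort by position and accumulate weight:
  mile 47 (Ashton, w=60) → cum 60
  mile 50 (Brookfield, w=100) → cum 160
  mile 63 (Calder, w=225) → cum 385  ≥ 290 → median here
  mile 82 (Denby, w=60) → cum 445
  mile 94 (Elwood, w=100) → cum 545
  mile 95 (Fenton, w=35) → cum 580
Optimal location: mile 63.

x = 63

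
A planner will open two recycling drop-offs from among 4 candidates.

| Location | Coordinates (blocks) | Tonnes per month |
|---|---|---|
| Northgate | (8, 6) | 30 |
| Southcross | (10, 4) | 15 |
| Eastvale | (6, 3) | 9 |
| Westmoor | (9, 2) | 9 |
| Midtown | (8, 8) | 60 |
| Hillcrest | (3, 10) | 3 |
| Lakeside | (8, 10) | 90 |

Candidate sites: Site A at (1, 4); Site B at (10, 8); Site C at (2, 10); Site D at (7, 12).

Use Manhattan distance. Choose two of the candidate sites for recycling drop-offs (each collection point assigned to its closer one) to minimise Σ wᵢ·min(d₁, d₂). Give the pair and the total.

{Site B, Site D}, total 732

Evaluate every pair (each demand assigned to the nearer of the two):
  {Site B, Site D}: total = 732
  {Site A, Site B}: total = 801
  {Site B, Site C}: total = 807
  {Site A, Site D}: total = 1077
  {Site C, Site D}: total = 1146
  {Site A, Site C}: total = 1572
Best pair: {Site B, Site D} with total 732.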